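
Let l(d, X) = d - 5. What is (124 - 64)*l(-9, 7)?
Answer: -840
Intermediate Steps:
l(d, X) = -5 + d
(124 - 64)*l(-9, 7) = (124 - 64)*(-5 - 9) = 60*(-14) = -840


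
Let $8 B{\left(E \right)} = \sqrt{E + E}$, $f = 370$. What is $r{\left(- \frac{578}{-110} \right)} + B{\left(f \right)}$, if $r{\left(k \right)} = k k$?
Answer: $\frac{83521}{3025} + \frac{\sqrt{185}}{4} \approx 31.011$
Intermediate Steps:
$r{\left(k \right)} = k^{2}$
$B{\left(E \right)} = \frac{\sqrt{2} \sqrt{E}}{8}$ ($B{\left(E \right)} = \frac{\sqrt{E + E}}{8} = \frac{\sqrt{2 E}}{8} = \frac{\sqrt{2} \sqrt{E}}{8}$)
$r{\left(- \frac{578}{-110} \right)} + B{\left(f \right)} = \left(- \frac{578}{-110}\right)^{2} + \frac{\sqrt{2} \sqrt{370}}{8} = \left(\left(-578\right) \left(- \frac{1}{110}\right)\right)^{2} + \frac{\sqrt{185}}{4} = \left(\frac{289}{55}\right)^{2} + \frac{\sqrt{185}}{4} = \frac{83521}{3025} + \frac{\sqrt{185}}{4}$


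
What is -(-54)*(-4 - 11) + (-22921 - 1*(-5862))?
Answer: -17869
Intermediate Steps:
-(-54)*(-4 - 11) + (-22921 - 1*(-5862)) = -(-54)*(-15) + (-22921 + 5862) = -54*15 - 17059 = -810 - 17059 = -17869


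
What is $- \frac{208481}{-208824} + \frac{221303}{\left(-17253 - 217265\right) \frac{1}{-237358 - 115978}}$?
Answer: $\frac{1166349921832925}{3498070488} \approx 3.3343 \cdot 10^{5}$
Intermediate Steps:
$- \frac{208481}{-208824} + \frac{221303}{\left(-17253 - 217265\right) \frac{1}{-237358 - 115978}} = \left(-208481\right) \left(- \frac{1}{208824}\right) + \frac{221303}{\left(-234518\right) \frac{1}{-353336}} = \frac{29783}{29832} + \frac{221303}{\left(-234518\right) \left(- \frac{1}{353336}\right)} = \frac{29783}{29832} + \frac{221303}{\frac{117259}{176668}} = \frac{29783}{29832} + 221303 \cdot \frac{176668}{117259} = \frac{29783}{29832} + \frac{39097158404}{117259} = \frac{1166349921832925}{3498070488}$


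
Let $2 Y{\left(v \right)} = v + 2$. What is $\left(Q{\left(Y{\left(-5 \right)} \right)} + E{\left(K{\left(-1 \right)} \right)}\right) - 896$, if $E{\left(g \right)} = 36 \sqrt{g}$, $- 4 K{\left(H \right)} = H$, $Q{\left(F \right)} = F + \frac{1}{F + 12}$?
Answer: $- \frac{36935}{42} \approx -879.4$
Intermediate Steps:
$Y{\left(v \right)} = 1 + \frac{v}{2}$ ($Y{\left(v \right)} = \frac{v + 2}{2} = \frac{2 + v}{2} = 1 + \frac{v}{2}$)
$Q{\left(F \right)} = F + \frac{1}{12 + F}$
$K{\left(H \right)} = - \frac{H}{4}$
$\left(Q{\left(Y{\left(-5 \right)} \right)} + E{\left(K{\left(-1 \right)} \right)}\right) - 896 = \left(\frac{1 + \left(1 + \frac{1}{2} \left(-5\right)\right)^{2} + 12 \left(1 + \frac{1}{2} \left(-5\right)\right)}{12 + \left(1 + \frac{1}{2} \left(-5\right)\right)} + 36 \sqrt{\left(- \frac{1}{4}\right) \left(-1\right)}\right) - 896 = \left(\frac{1 + \left(1 - \frac{5}{2}\right)^{2} + 12 \left(1 - \frac{5}{2}\right)}{12 + \left(1 - \frac{5}{2}\right)} + \frac{36}{2}\right) - 896 = \left(\frac{1 + \left(- \frac{3}{2}\right)^{2} + 12 \left(- \frac{3}{2}\right)}{12 - \frac{3}{2}} + 36 \cdot \frac{1}{2}\right) - 896 = \left(\frac{1 + \frac{9}{4} - 18}{\frac{21}{2}} + 18\right) - 896 = \left(\frac{2}{21} \left(- \frac{59}{4}\right) + 18\right) - 896 = \left(- \frac{59}{42} + 18\right) - 896 = \frac{697}{42} - 896 = - \frac{36935}{42}$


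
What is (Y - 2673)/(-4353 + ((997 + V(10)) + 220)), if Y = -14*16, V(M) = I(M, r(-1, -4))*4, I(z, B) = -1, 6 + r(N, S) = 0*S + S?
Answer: 2897/3140 ≈ 0.92261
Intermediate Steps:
r(N, S) = -6 + S (r(N, S) = -6 + (0*S + S) = -6 + (0 + S) = -6 + S)
V(M) = -4 (V(M) = -1*4 = -4)
Y = -224
(Y - 2673)/(-4353 + ((997 + V(10)) + 220)) = (-224 - 2673)/(-4353 + ((997 - 4) + 220)) = -2897/(-4353 + (993 + 220)) = -2897/(-4353 + 1213) = -2897/(-3140) = -2897*(-1/3140) = 2897/3140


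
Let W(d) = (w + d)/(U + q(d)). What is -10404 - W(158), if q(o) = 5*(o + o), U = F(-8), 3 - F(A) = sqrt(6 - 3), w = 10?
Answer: -13035751944/1252943 - 84*sqrt(3)/1252943 ≈ -10404.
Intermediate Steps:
F(A) = 3 - sqrt(3) (F(A) = 3 - sqrt(6 - 3) = 3 - sqrt(3))
U = 3 - sqrt(3) ≈ 1.2680
q(o) = 10*o (q(o) = 5*(2*o) = 10*o)
W(d) = (10 + d)/(3 - sqrt(3) + 10*d) (W(d) = (10 + d)/((3 - sqrt(3)) + 10*d) = (10 + d)/(3 - sqrt(3) + 10*d))
-10404 - W(158) = -10404 - (10 + 158)/(3 - sqrt(3) + 10*158) = -10404 - 168/(3 - sqrt(3) + 1580) = -10404 - 168/(1583 - sqrt(3))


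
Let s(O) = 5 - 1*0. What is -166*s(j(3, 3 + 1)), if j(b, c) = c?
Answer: -830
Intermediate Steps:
s(O) = 5 (s(O) = 5 + 0 = 5)
-166*s(j(3, 3 + 1)) = -166*5 = -830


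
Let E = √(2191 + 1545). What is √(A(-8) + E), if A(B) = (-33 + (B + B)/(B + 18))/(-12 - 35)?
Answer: √(40655 + 110450*√934)/235 ≈ 7.8651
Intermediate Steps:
A(B) = 33/47 - 2*B/(47*(18 + B)) (A(B) = (-33 + (2*B)/(18 + B))/(-47) = (-33 + 2*B/(18 + B))*(-1/47) = 33/47 - 2*B/(47*(18 + B)))
E = 2*√934 (E = √3736 = 2*√934 ≈ 61.123)
√(A(-8) + E) = √((594 + 31*(-8))/(47*(18 - 8)) + 2*√934) = √((1/47)*(594 - 248)/10 + 2*√934) = √((1/47)*(⅒)*346 + 2*√934) = √(173/235 + 2*√934)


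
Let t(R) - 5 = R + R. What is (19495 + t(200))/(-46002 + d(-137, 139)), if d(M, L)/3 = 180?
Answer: -9950/22731 ≈ -0.43773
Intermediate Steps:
t(R) = 5 + 2*R (t(R) = 5 + (R + R) = 5 + 2*R)
d(M, L) = 540 (d(M, L) = 3*180 = 540)
(19495 + t(200))/(-46002 + d(-137, 139)) = (19495 + (5 + 2*200))/(-46002 + 540) = (19495 + (5 + 400))/(-45462) = (19495 + 405)*(-1/45462) = 19900*(-1/45462) = -9950/22731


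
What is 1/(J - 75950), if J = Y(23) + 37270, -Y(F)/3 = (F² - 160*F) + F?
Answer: -1/29296 ≈ -3.4134e-5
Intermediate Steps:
Y(F) = -3*F² + 477*F (Y(F) = -3*((F² - 160*F) + F) = -3*(F² - 159*F) = -3*F² + 477*F)
J = 46654 (J = 3*23*(159 - 1*23) + 37270 = 3*23*(159 - 23) + 37270 = 3*23*136 + 37270 = 9384 + 37270 = 46654)
1/(J - 75950) = 1/(46654 - 75950) = 1/(-29296) = -1/29296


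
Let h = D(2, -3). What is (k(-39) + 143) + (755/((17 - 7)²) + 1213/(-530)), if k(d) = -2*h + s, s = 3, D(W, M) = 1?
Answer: 158217/1060 ≈ 149.26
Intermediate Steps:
h = 1
k(d) = 1 (k(d) = -2*1 + 3 = -2 + 3 = 1)
(k(-39) + 143) + (755/((17 - 7)²) + 1213/(-530)) = (1 + 143) + (755/((17 - 7)²) + 1213/(-530)) = 144 + (755/(10²) + 1213*(-1/530)) = 144 + (755/100 - 1213/530) = 144 + (755*(1/100) - 1213/530) = 144 + (151/20 - 1213/530) = 144 + 5577/1060 = 158217/1060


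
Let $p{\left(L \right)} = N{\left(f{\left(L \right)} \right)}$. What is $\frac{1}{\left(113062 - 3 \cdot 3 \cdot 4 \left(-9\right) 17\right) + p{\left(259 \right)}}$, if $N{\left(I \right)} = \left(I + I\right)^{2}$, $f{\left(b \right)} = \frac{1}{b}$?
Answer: $\frac{67081}{7953794174} \approx 8.4338 \cdot 10^{-6}$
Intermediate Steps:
$N{\left(I \right)} = 4 I^{2}$ ($N{\left(I \right)} = \left(2 I\right)^{2} = 4 I^{2}$)
$p{\left(L \right)} = \frac{4}{L^{2}}$ ($p{\left(L \right)} = 4 \left(\frac{1}{L}\right)^{2} = \frac{4}{L^{2}}$)
$\frac{1}{\left(113062 - 3 \cdot 3 \cdot 4 \left(-9\right) 17\right) + p{\left(259 \right)}} = \frac{1}{\left(113062 - 3 \cdot 3 \cdot 4 \left(-9\right) 17\right) + \frac{4}{67081}} = \frac{1}{\left(113062 - 9 \cdot 4 \left(-9\right) 17\right) + 4 \cdot \frac{1}{67081}} = \frac{1}{\left(113062 - 36 \left(-9\right) 17\right) + \frac{4}{67081}} = \frac{1}{\left(113062 - \left(-324\right) 17\right) + \frac{4}{67081}} = \frac{1}{\left(113062 - -5508\right) + \frac{4}{67081}} = \frac{1}{\left(113062 + 5508\right) + \frac{4}{67081}} = \frac{1}{118570 + \frac{4}{67081}} = \frac{1}{\frac{7953794174}{67081}} = \frac{67081}{7953794174}$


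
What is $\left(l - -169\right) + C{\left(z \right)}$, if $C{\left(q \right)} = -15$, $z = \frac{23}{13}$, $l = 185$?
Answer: $339$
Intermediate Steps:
$z = \frac{23}{13}$ ($z = 23 \cdot \frac{1}{13} = \frac{23}{13} \approx 1.7692$)
$\left(l - -169\right) + C{\left(z \right)} = \left(185 - -169\right) - 15 = \left(185 + 169\right) - 15 = 354 - 15 = 339$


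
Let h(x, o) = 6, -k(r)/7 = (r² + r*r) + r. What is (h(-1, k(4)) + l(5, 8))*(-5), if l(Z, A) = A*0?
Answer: -30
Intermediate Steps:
l(Z, A) = 0
k(r) = -14*r² - 7*r (k(r) = -7*((r² + r*r) + r) = -7*((r² + r²) + r) = -7*(2*r² + r) = -7*(r + 2*r²) = -14*r² - 7*r)
(h(-1, k(4)) + l(5, 8))*(-5) = (6 + 0)*(-5) = 6*(-5) = -30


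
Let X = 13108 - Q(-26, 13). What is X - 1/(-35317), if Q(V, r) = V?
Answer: 463853479/35317 ≈ 13134.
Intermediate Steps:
X = 13134 (X = 13108 - 1*(-26) = 13108 + 26 = 13134)
X - 1/(-35317) = 13134 - 1/(-35317) = 13134 - 1*(-1/35317) = 13134 + 1/35317 = 463853479/35317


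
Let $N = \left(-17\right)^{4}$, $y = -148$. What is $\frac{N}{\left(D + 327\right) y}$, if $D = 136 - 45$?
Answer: $- \frac{83521}{61864} \approx -1.3501$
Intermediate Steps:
$D = 91$ ($D = 136 - 45 = 91$)
$N = 83521$
$\frac{N}{\left(D + 327\right) y} = \frac{83521}{\left(91 + 327\right) \left(-148\right)} = \frac{83521}{418 \left(-148\right)} = \frac{83521}{-61864} = 83521 \left(- \frac{1}{61864}\right) = - \frac{83521}{61864}$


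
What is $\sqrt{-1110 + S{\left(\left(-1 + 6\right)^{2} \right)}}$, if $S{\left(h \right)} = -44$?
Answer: $i \sqrt{1154} \approx 33.971 i$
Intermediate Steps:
$\sqrt{-1110 + S{\left(\left(-1 + 6\right)^{2} \right)}} = \sqrt{-1110 - 44} = \sqrt{-1154} = i \sqrt{1154}$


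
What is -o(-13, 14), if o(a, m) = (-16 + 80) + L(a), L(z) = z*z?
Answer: -233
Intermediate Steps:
L(z) = z²
o(a, m) = 64 + a² (o(a, m) = (-16 + 80) + a² = 64 + a²)
-o(-13, 14) = -(64 + (-13)²) = -(64 + 169) = -1*233 = -233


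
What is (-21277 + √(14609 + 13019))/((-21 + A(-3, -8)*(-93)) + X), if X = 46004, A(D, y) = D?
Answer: -21277/46262 + √6907/23131 ≈ -0.45633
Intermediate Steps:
(-21277 + √(14609 + 13019))/((-21 + A(-3, -8)*(-93)) + X) = (-21277 + √(14609 + 13019))/((-21 - 3*(-93)) + 46004) = (-21277 + √27628)/((-21 + 279) + 46004) = (-21277 + 2*√6907)/(258 + 46004) = (-21277 + 2*√6907)/46262 = (-21277 + 2*√6907)*(1/46262) = -21277/46262 + √6907/23131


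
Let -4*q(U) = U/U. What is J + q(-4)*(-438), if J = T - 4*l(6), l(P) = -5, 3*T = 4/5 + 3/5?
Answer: 3899/30 ≈ 129.97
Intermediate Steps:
T = 7/15 (T = (4/5 + 3/5)/3 = (4*(⅕) + 3*(⅕))/3 = (⅘ + ⅗)/3 = (⅓)*(7/5) = 7/15 ≈ 0.46667)
J = 307/15 (J = 7/15 - 4*(-5) = 7/15 + 20 = 307/15 ≈ 20.467)
q(U) = -¼ (q(U) = -U/(4*U) = -¼*1 = -¼)
J + q(-4)*(-438) = 307/15 - ¼*(-438) = 307/15 + 219/2 = 3899/30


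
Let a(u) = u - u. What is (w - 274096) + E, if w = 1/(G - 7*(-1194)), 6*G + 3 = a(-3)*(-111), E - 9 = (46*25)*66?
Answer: -3312695703/16715 ≈ -1.9819e+5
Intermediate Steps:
E = 75909 (E = 9 + (46*25)*66 = 9 + 1150*66 = 9 + 75900 = 75909)
a(u) = 0
G = -1/2 (G = -1/2 + (0*(-111))/6 = -1/2 + (1/6)*0 = -1/2 + 0 = -1/2 ≈ -0.50000)
w = 2/16715 (w = 1/(-1/2 - 7*(-1194)) = 1/(-1/2 + 8358) = 1/(16715/2) = 2/16715 ≈ 0.00011965)
(w - 274096) + E = (2/16715 - 274096) + 75909 = -4581514638/16715 + 75909 = -3312695703/16715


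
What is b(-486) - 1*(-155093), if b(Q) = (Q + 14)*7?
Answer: 151789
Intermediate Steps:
b(Q) = 98 + 7*Q (b(Q) = (14 + Q)*7 = 98 + 7*Q)
b(-486) - 1*(-155093) = (98 + 7*(-486)) - 1*(-155093) = (98 - 3402) + 155093 = -3304 + 155093 = 151789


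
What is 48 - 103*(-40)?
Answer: 4168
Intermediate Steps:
48 - 103*(-40) = 48 + 4120 = 4168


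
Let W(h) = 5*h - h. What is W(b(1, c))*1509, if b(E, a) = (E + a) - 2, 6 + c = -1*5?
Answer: -72432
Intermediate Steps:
c = -11 (c = -6 - 1*5 = -6 - 5 = -11)
b(E, a) = -2 + E + a
W(h) = 4*h
W(b(1, c))*1509 = (4*(-2 + 1 - 11))*1509 = (4*(-12))*1509 = -48*1509 = -72432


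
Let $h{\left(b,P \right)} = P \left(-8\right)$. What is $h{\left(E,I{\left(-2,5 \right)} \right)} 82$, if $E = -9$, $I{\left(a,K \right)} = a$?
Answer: $1312$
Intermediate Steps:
$h{\left(b,P \right)} = - 8 P$
$h{\left(E,I{\left(-2,5 \right)} \right)} 82 = \left(-8\right) \left(-2\right) 82 = 16 \cdot 82 = 1312$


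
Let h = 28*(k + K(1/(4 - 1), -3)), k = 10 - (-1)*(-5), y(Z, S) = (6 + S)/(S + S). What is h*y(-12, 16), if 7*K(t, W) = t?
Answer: 583/6 ≈ 97.167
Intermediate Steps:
K(t, W) = t/7
y(Z, S) = (6 + S)/(2*S) (y(Z, S) = (6 + S)/((2*S)) = (6 + S)*(1/(2*S)) = (6 + S)/(2*S))
k = 5 (k = 10 - 1*5 = 10 - 5 = 5)
h = 424/3 (h = 28*(5 + 1/(7*(4 - 1))) = 28*(5 + (⅐)/3) = 28*(5 + (⅐)*(⅓)) = 28*(5 + 1/21) = 28*(106/21) = 424/3 ≈ 141.33)
h*y(-12, 16) = 424*((½)*(6 + 16)/16)/3 = 424*((½)*(1/16)*22)/3 = (424/3)*(11/16) = 583/6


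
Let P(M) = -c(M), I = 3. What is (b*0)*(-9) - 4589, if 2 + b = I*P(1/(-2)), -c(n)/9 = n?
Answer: -4589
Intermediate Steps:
c(n) = -9*n
P(M) = 9*M (P(M) = -(-9)*M = 9*M)
b = -31/2 (b = -2 + 3*(9/(-2)) = -2 + 3*(9*(-½)) = -2 + 3*(-9/2) = -2 - 27/2 = -31/2 ≈ -15.500)
(b*0)*(-9) - 4589 = -31/2*0*(-9) - 4589 = 0*(-9) - 4589 = 0 - 4589 = -4589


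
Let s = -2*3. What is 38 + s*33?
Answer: -160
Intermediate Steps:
s = -6
38 + s*33 = 38 - 6*33 = 38 - 198 = -160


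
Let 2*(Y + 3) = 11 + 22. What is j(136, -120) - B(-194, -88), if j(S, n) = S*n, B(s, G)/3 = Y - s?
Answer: -33885/2 ≈ -16943.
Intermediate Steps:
Y = 27/2 (Y = -3 + (11 + 22)/2 = -3 + (½)*33 = -3 + 33/2 = 27/2 ≈ 13.500)
B(s, G) = 81/2 - 3*s (B(s, G) = 3*(27/2 - s) = 81/2 - 3*s)
j(136, -120) - B(-194, -88) = 136*(-120) - (81/2 - 3*(-194)) = -16320 - (81/2 + 582) = -16320 - 1*1245/2 = -16320 - 1245/2 = -33885/2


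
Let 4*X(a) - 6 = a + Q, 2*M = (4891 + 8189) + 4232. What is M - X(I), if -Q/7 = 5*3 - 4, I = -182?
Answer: 34877/4 ≈ 8719.3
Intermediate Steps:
Q = -77 (Q = -7*(5*3 - 4) = -7*(15 - 4) = -7*11 = -77)
M = 8656 (M = ((4891 + 8189) + 4232)/2 = (13080 + 4232)/2 = (1/2)*17312 = 8656)
X(a) = -71/4 + a/4 (X(a) = 3/2 + (a - 77)/4 = 3/2 + (-77 + a)/4 = 3/2 + (-77/4 + a/4) = -71/4 + a/4)
M - X(I) = 8656 - (-71/4 + (1/4)*(-182)) = 8656 - (-71/4 - 91/2) = 8656 - 1*(-253/4) = 8656 + 253/4 = 34877/4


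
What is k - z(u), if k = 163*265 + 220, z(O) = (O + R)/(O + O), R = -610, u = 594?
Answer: 12894259/297 ≈ 43415.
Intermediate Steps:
z(O) = (-610 + O)/(2*O) (z(O) = (O - 610)/(O + O) = (-610 + O)/((2*O)) = (-610 + O)*(1/(2*O)) = (-610 + O)/(2*O))
k = 43415 (k = 43195 + 220 = 43415)
k - z(u) = 43415 - (-610 + 594)/(2*594) = 43415 - (-16)/(2*594) = 43415 - 1*(-4/297) = 43415 + 4/297 = 12894259/297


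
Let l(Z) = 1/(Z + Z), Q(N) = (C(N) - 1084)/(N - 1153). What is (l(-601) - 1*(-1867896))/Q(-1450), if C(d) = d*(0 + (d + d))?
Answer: -5844284209573/5053107032 ≈ -1156.6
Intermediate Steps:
C(d) = 2*d² (C(d) = d*(0 + 2*d) = d*(2*d) = 2*d²)
Q(N) = (-1084 + 2*N²)/(-1153 + N) (Q(N) = (2*N² - 1084)/(N - 1153) = (-1084 + 2*N²)/(-1153 + N))
l(Z) = 1/(2*Z)
(l(-601) - 1*(-1867896))/Q(-1450) = ((½)/(-601) - 1*(-1867896))/((2*(-542 + (-1450)²)/(-1153 - 1450))) = ((½)*(-1/601) + 1867896)/((2*(-542 + 2102500)/(-2603))) = (-1/1202 + 1867896)/((2*(-1/2603)*2101958)) = 2245210991/(1202*(-4203916/2603)) = (2245210991/1202)*(-2603/4203916) = -5844284209573/5053107032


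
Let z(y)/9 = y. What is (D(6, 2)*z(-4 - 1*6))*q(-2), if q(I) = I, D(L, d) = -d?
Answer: -360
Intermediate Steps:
z(y) = 9*y
(D(6, 2)*z(-4 - 1*6))*q(-2) = ((-1*2)*(9*(-4 - 1*6)))*(-2) = -18*(-4 - 6)*(-2) = -18*(-10)*(-2) = -2*(-90)*(-2) = 180*(-2) = -360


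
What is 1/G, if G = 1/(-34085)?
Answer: -34085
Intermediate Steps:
G = -1/34085 ≈ -2.9338e-5
1/G = 1/(-1/34085) = -34085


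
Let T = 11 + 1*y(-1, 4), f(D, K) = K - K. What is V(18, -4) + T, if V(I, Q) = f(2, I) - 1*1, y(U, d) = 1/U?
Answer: 9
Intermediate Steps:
f(D, K) = 0
T = 10 (T = 11 + 1/(-1) = 11 + 1*(-1) = 11 - 1 = 10)
V(I, Q) = -1 (V(I, Q) = 0 - 1*1 = 0 - 1 = -1)
V(18, -4) + T = -1 + 10 = 9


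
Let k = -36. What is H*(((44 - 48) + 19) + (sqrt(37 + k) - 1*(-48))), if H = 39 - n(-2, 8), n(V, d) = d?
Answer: 1984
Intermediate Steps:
H = 31 (H = 39 - 1*8 = 39 - 8 = 31)
H*(((44 - 48) + 19) + (sqrt(37 + k) - 1*(-48))) = 31*(((44 - 48) + 19) + (sqrt(37 - 36) - 1*(-48))) = 31*((-4 + 19) + (sqrt(1) + 48)) = 31*(15 + (1 + 48)) = 31*(15 + 49) = 31*64 = 1984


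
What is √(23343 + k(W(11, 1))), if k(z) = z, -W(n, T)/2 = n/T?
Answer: √23321 ≈ 152.71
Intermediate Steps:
W(n, T) = -2*n/T
√(23343 + k(W(11, 1))) = √(23343 - 2*11/1) = √(23343 - 2*11*1) = √(23343 - 22) = √23321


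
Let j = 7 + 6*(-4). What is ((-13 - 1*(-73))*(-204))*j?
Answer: 208080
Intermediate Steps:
j = -17 (j = 7 - 24 = -17)
((-13 - 1*(-73))*(-204))*j = ((-13 - 1*(-73))*(-204))*(-17) = ((-13 + 73)*(-204))*(-17) = (60*(-204))*(-17) = -12240*(-17) = 208080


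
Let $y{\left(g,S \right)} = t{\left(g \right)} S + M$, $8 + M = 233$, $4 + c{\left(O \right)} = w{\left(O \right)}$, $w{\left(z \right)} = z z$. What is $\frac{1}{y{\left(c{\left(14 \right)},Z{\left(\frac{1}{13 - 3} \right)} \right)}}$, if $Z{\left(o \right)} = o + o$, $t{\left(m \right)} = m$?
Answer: $\frac{5}{1317} \approx 0.0037965$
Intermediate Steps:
$w{\left(z \right)} = z^{2}$
$c{\left(O \right)} = -4 + O^{2}$
$M = 225$ ($M = -8 + 233 = 225$)
$Z{\left(o \right)} = 2 o$
$y{\left(g,S \right)} = 225 + S g$ ($y{\left(g,S \right)} = g S + 225 = S g + 225 = 225 + S g$)
$\frac{1}{y{\left(c{\left(14 \right)},Z{\left(\frac{1}{13 - 3} \right)} \right)}} = \frac{1}{225 + \frac{2}{13 - 3} \left(-4 + 14^{2}\right)} = \frac{1}{225 + \frac{2}{10} \left(-4 + 196\right)} = \frac{1}{225 + 2 \cdot \frac{1}{10} \cdot 192} = \frac{1}{225 + \frac{1}{5} \cdot 192} = \frac{1}{225 + \frac{192}{5}} = \frac{1}{\frac{1317}{5}} = \frac{5}{1317}$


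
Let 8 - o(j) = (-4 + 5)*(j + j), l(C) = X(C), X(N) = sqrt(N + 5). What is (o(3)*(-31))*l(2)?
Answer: -62*sqrt(7) ≈ -164.04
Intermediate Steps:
X(N) = sqrt(5 + N)
l(C) = sqrt(5 + C)
o(j) = 8 - 2*j (o(j) = 8 - (-4 + 5)*(j + j) = 8 - 2*j)
(o(3)*(-31))*l(2) = ((8 - 2*3)*(-31))*sqrt(5 + 2) = ((8 - 6)*(-31))*sqrt(7) = (2*(-31))*sqrt(7) = -62*sqrt(7)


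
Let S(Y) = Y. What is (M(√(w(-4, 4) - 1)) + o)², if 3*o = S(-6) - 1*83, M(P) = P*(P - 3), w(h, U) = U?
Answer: 6643/9 + 160*√3 ≈ 1015.2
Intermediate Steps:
M(P) = P*(-3 + P)
o = -89/3 (o = (-6 - 1*83)/3 = (-6 - 83)/3 = (⅓)*(-89) = -89/3 ≈ -29.667)
(M(√(w(-4, 4) - 1)) + o)² = (√(4 - 1)*(-3 + √(4 - 1)) - 89/3)² = (√3*(-3 + √3) - 89/3)² = (-89/3 + √3*(-3 + √3))²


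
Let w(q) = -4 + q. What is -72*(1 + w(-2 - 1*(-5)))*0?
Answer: 0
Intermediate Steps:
-72*(1 + w(-2 - 1*(-5)))*0 = -72*(1 + (-4 + (-2 - 1*(-5))))*0 = -72*(1 + (-4 + (-2 + 5)))*0 = -72*(1 + (-4 + 3))*0 = -72*(1 - 1)*0 = -0*0 = -72*0 = 0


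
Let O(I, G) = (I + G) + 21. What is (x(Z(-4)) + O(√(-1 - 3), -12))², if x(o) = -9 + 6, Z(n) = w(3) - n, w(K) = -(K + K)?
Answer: 32 + 24*I ≈ 32.0 + 24.0*I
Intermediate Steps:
w(K) = -2*K
Z(n) = -6 - n (Z(n) = -2*3 - n = -6 - n)
x(o) = -3
O(I, G) = 21 + G + I (O(I, G) = (G + I) + 21 = 21 + G + I)
(x(Z(-4)) + O(√(-1 - 3), -12))² = (-3 + (21 - 12 + √(-1 - 3)))² = (-3 + (21 - 12 + √(-4)))² = (-3 + (21 - 12 + 2*I))² = (-3 + (9 + 2*I))² = (6 + 2*I)²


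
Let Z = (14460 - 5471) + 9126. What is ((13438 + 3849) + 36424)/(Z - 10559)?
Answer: 53711/7556 ≈ 7.1084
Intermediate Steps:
Z = 18115 (Z = 8989 + 9126 = 18115)
((13438 + 3849) + 36424)/(Z - 10559) = ((13438 + 3849) + 36424)/(18115 - 10559) = (17287 + 36424)/7556 = 53711*(1/7556) = 53711/7556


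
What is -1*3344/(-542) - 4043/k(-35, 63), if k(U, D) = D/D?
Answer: -1093981/271 ≈ -4036.8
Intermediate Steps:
k(U, D) = 1
-1*3344/(-542) - 4043/k(-35, 63) = -1*3344/(-542) - 4043/1 = -3344*(-1/542) - 4043*1 = 1672/271 - 4043 = -1093981/271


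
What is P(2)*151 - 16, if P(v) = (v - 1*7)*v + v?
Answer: -1224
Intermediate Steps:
P(v) = v + v*(-7 + v) (P(v) = (v - 7)*v + v = (-7 + v)*v + v = v*(-7 + v) + v = v + v*(-7 + v))
P(2)*151 - 16 = (2*(-6 + 2))*151 - 16 = (2*(-4))*151 - 16 = -8*151 - 16 = -1208 - 16 = -1224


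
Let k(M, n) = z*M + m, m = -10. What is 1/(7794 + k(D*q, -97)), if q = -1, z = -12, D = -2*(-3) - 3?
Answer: 1/7820 ≈ 0.00012788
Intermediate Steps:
D = 3 (D = 6 - 3 = 3)
k(M, n) = -10 - 12*M (k(M, n) = -12*M - 10 = -10 - 12*M)
1/(7794 + k(D*q, -97)) = 1/(7794 + (-10 - 36*(-1))) = 1/(7794 + (-10 - 12*(-3))) = 1/(7794 + (-10 + 36)) = 1/(7794 + 26) = 1/7820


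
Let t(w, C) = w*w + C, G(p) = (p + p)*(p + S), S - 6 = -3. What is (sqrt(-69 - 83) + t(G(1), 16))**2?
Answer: 6248 + 320*I*sqrt(38) ≈ 6248.0 + 1972.6*I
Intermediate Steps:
S = 3 (S = 6 - 3 = 3)
G(p) = 2*p*(3 + p) (G(p) = (p + p)*(p + 3) = (2*p)*(3 + p) = 2*p*(3 + p))
t(w, C) = C + w**2 (t(w, C) = w**2 + C = C + w**2)
(sqrt(-69 - 83) + t(G(1), 16))**2 = (sqrt(-69 - 83) + (16 + (2*1*(3 + 1))**2))**2 = (sqrt(-152) + (16 + (2*1*4)**2))**2 = (2*I*sqrt(38) + (16 + 8**2))**2 = (2*I*sqrt(38) + (16 + 64))**2 = (2*I*sqrt(38) + 80)**2 = (80 + 2*I*sqrt(38))**2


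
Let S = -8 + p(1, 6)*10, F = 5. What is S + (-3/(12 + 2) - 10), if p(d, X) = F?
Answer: 445/14 ≈ 31.786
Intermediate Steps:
p(d, X) = 5
S = 42 (S = -8 + 5*10 = -8 + 50 = 42)
S + (-3/(12 + 2) - 10) = 42 + (-3/(12 + 2) - 10) = 42 + (-3/14 - 10) = 42 - 143/14 = 445/14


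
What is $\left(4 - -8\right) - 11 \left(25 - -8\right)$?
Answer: $-351$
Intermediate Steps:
$\left(4 - -8\right) - 11 \left(25 - -8\right) = \left(4 + 8\right) - 11 \left(25 + 8\right) = 12 - 363 = -351$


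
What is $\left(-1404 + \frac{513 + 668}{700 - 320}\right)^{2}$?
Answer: $\frac{283384810921}{144400} \approx 1.9625 \cdot 10^{6}$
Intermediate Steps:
$\left(-1404 + \frac{513 + 668}{700 - 320}\right)^{2} = \left(-1404 + \frac{1181}{380}\right)^{2} = \left(- \frac{532339}{380}\right)^{2} = \frac{283384810921}{144400}$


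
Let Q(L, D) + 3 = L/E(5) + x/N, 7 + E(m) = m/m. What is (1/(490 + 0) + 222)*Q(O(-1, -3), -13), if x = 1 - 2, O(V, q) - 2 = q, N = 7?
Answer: -2719525/4116 ≈ -660.72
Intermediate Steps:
E(m) = -6 (E(m) = -7 + m/m = -7 + 1 = -6)
O(V, q) = 2 + q
x = -1
Q(L, D) = -22/7 - L/6 (Q(L, D) = -3 + (L/(-6) - 1/7) = -3 + (L*(-⅙) - 1*⅐) = -3 + (-L/6 - ⅐) = -3 + (-⅐ - L/6) = -22/7 - L/6)
(1/(490 + 0) + 222)*Q(O(-1, -3), -13) = (1/(490 + 0) + 222)*(-22/7 - (2 - 3)/6) = (1/490 + 222)*(-22/7 - ⅙*(-1)) = (1/490 + 222)*(-22/7 + ⅙) = (108781/490)*(-125/42) = -2719525/4116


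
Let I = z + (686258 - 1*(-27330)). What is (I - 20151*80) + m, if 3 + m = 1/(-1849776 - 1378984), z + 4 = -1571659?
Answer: -7975547344081/3228760 ≈ -2.4702e+6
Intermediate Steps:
z = -1571663 (z = -4 - 1571659 = -1571663)
I = -858075 (I = -1571663 + (686258 - 1*(-27330)) = -1571663 + (686258 + 27330) = -1571663 + 713588 = -858075)
m = -9686281/3228760 (m = -3 + 1/(-1849776 - 1378984) = -3 + 1/(-3228760) = -3 - 1/3228760 = -9686281/3228760 ≈ -3.0000)
(I - 20151*80) + m = (-858075 - 20151*80) - 9686281/3228760 = (-858075 - 1612080) - 9686281/3228760 = -2470155 - 9686281/3228760 = -7975547344081/3228760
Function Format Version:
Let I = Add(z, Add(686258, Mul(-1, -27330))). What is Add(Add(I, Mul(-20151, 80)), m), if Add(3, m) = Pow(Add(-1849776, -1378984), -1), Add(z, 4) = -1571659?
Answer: Rational(-7975547344081, 3228760) ≈ -2.4702e+6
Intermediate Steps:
z = -1571663 (z = Add(-4, -1571659) = -1571663)
I = -858075 (I = Add(-1571663, Add(686258, Mul(-1, -27330))) = Add(-1571663, Add(686258, 27330)) = Add(-1571663, 713588) = -858075)
m = Rational(-9686281, 3228760) (m = Add(-3, Pow(Add(-1849776, -1378984), -1)) = Add(-3, Pow(-3228760, -1)) = Add(-3, Rational(-1, 3228760)) = Rational(-9686281, 3228760) ≈ -3.0000)
Add(Add(I, Mul(-20151, 80)), m) = Add(Add(-858075, Mul(-20151, 80)), Rational(-9686281, 3228760)) = Add(Add(-858075, -1612080), Rational(-9686281, 3228760)) = Add(-2470155, Rational(-9686281, 3228760)) = Rational(-7975547344081, 3228760)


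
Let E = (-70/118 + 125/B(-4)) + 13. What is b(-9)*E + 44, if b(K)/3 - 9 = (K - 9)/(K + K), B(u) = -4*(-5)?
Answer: 71237/118 ≈ 603.70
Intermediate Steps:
B(u) = 20
b(K) = 27 + 3*(-9 + K)/(2*K) (b(K) = 27 + 3*((K - 9)/(K + K)) = 27 + 3*((-9 + K)/((2*K))) = 27 + 3*((-9 + K)*(1/(2*K))) = 27 + 3*((-9 + K)/(2*K)) = 27 + 3*(-9 + K)/(2*K))
E = 4403/236 (E = (-70/118 + 125/20) + 13 = (-70*1/118 + 125*(1/20)) + 13 = (-35/59 + 25/4) + 13 = 1335/236 + 13 = 4403/236 ≈ 18.657)
b(-9)*E + 44 = ((3/2)*(-9 + 19*(-9))/(-9))*(4403/236) + 44 = ((3/2)*(-⅑)*(-9 - 171))*(4403/236) + 44 = ((3/2)*(-⅑)*(-180))*(4403/236) + 44 = 30*(4403/236) + 44 = 66045/118 + 44 = 71237/118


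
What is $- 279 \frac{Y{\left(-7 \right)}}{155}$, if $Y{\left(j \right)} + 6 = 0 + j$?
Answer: $\frac{117}{5} \approx 23.4$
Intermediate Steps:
$Y{\left(j \right)} = -6 + j$ ($Y{\left(j \right)} = -6 + \left(0 + j\right) = -6 + j$)
$- 279 \frac{Y{\left(-7 \right)}}{155} = - 279 \frac{-6 - 7}{155} = - 279 \left(\left(-13\right) \frac{1}{155}\right) = \left(-279\right) \left(- \frac{13}{155}\right) = \frac{117}{5}$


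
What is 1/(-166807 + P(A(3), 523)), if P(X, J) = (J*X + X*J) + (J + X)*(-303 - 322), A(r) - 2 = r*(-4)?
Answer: -1/497892 ≈ -2.0085e-6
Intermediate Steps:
A(r) = 2 - 4*r (A(r) = 2 + r*(-4) = 2 - 4*r)
P(X, J) = -625*J - 625*X + 2*J*X (P(X, J) = (J*X + J*X) + (J + X)*(-625) = 2*J*X + (-625*J - 625*X) = -625*J - 625*X + 2*J*X)
1/(-166807 + P(A(3), 523)) = 1/(-166807 + (-625*523 - 625*(2 - 4*3) + 2*523*(2 - 4*3))) = 1/(-166807 + (-326875 - 625*(2 - 12) + 2*523*(2 - 12))) = 1/(-166807 + (-326875 - 625*(-10) + 2*523*(-10))) = 1/(-166807 + (-326875 + 6250 - 10460)) = 1/(-166807 - 331085) = 1/(-497892) = -1/497892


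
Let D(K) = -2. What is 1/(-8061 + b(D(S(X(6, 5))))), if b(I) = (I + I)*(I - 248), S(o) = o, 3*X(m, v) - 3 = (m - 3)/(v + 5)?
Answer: -1/7061 ≈ -0.00014162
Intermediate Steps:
X(m, v) = 1 + (-3 + m)/(3*(5 + v)) (X(m, v) = 1 + ((m - 3)/(v + 5))/3 = 1 + ((-3 + m)/(5 + v))/3 = 1 + (-3 + m)/(3*(5 + v)))
b(I) = 2*I*(-248 + I) (b(I) = (2*I)*(-248 + I) = 2*I*(-248 + I))
1/(-8061 + b(D(S(X(6, 5))))) = 1/(-8061 + 2*(-2)*(-248 - 2)) = 1/(-8061 + 2*(-2)*(-250)) = 1/(-8061 + 1000) = 1/(-7061) = -1/7061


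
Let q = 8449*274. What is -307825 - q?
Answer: -2622851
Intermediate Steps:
q = 2315026
-307825 - q = -307825 - 1*2315026 = -307825 - 2315026 = -2622851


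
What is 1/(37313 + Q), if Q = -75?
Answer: 1/37238 ≈ 2.6854e-5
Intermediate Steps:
1/(37313 + Q) = 1/(37313 - 75) = 1/37238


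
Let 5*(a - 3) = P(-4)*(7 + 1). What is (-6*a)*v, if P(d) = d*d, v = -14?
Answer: 12012/5 ≈ 2402.4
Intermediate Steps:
P(d) = d²
a = 143/5 (a = 3 + ((-4)²*(7 + 1))/5 = 3 + (16*8)/5 = 3 + (⅕)*128 = 3 + 128/5 = 143/5 ≈ 28.600)
(-6*a)*v = -6*143/5*(-14) = -858/5*(-14) = 12012/5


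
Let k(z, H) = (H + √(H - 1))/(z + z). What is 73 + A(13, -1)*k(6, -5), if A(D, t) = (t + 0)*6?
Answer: 151/2 - I*√6/2 ≈ 75.5 - 1.2247*I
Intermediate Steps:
A(D, t) = 6*t (A(D, t) = t*6 = 6*t)
k(z, H) = (H + √(-1 + H))/(2*z) (k(z, H) = (H + √(-1 + H))/((2*z)) = (H + √(-1 + H))*(1/(2*z)) = (H + √(-1 + H))/(2*z))
73 + A(13, -1)*k(6, -5) = 73 + (6*(-1))*((½)*(-5 + √(-1 - 5))/6) = 73 - 3*(-5 + √(-6))/6 = 73 - 3*(-5 + I*√6)/6 = 73 - 6*(-5/12 + I*√6/12) = 73 + (5/2 - I*√6/2) = 151/2 - I*√6/2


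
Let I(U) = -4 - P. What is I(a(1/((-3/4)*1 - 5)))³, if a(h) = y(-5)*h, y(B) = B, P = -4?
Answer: 0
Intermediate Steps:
a(h) = -5*h
I(U) = 0 (I(U) = -4 - 1*(-4) = -4 + 4 = 0)
I(a(1/((-3/4)*1 - 5)))³ = 0³ = 0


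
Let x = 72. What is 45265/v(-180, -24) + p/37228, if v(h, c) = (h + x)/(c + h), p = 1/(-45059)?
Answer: 1290811127096251/15097108068 ≈ 85501.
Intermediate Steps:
p = -1/45059 ≈ -2.2193e-5
v(h, c) = (72 + h)/(c + h) (v(h, c) = (h + 72)/(c + h) = (72 + h)/(c + h))
45265/v(-180, -24) + p/37228 = 45265/(((72 - 180)/(-24 - 180))) - 1/45059/37228 = 45265/((-108/(-204))) - 1/45059*1/37228 = 45265/((-1/204*(-108))) - 1/1677456452 = 45265/(9/17) - 1/1677456452 = 45265*(17/9) - 1/1677456452 = 769505/9 - 1/1677456452 = 1290811127096251/15097108068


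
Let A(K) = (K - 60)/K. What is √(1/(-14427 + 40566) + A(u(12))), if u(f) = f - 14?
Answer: √21180693090/26139 ≈ 5.5678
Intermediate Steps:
u(f) = -14 + f
A(K) = (-60 + K)/K
√(1/(-14427 + 40566) + A(u(12))) = √(1/(-14427 + 40566) + (-60 + (-14 + 12))/(-14 + 12)) = √(1/26139 + (-60 - 2)/(-2)) = √(1/26139 - ½*(-62)) = √(1/26139 + 31) = √(810310/26139) = √21180693090/26139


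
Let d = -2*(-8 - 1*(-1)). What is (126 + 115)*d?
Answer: 3374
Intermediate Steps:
d = 14 (d = -2*(-8 + 1) = -2*(-7) = 14)
(126 + 115)*d = (126 + 115)*14 = 241*14 = 3374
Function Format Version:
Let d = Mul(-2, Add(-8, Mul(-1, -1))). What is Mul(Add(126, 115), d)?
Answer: 3374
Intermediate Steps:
d = 14 (d = Mul(-2, Add(-8, 1)) = Mul(-2, -7) = 14)
Mul(Add(126, 115), d) = Mul(Add(126, 115), 14) = Mul(241, 14) = 3374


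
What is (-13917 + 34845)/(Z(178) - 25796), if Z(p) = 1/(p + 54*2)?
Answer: -5985408/7377655 ≈ -0.81129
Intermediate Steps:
Z(p) = 1/(108 + p) (Z(p) = 1/(p + 108) = 1/(108 + p))
(-13917 + 34845)/(Z(178) - 25796) = (-13917 + 34845)/(1/(108 + 178) - 25796) = 20928/(1/286 - 25796) = 20928/(-7377655/286) = 20928*(-286/7377655) = -5985408/7377655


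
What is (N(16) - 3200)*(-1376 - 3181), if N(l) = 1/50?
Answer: 729115443/50 ≈ 1.4582e+7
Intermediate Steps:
N(l) = 1/50
(N(16) - 3200)*(-1376 - 3181) = (1/50 - 3200)*(-1376 - 3181) = -159999/50*(-4557) = 729115443/50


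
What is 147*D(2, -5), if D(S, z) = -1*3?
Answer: -441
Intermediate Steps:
D(S, z) = -3
147*D(2, -5) = 147*(-3) = -441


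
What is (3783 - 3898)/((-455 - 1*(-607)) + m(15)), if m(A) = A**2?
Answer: -115/377 ≈ -0.30504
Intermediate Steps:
(3783 - 3898)/((-455 - 1*(-607)) + m(15)) = (3783 - 3898)/((-455 - 1*(-607)) + 15**2) = -115/((-455 + 607) + 225) = -115/(152 + 225) = -115/377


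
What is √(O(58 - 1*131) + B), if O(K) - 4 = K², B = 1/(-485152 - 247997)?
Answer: 4*√7086664054/4611 ≈ 73.027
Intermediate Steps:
B = -1/733149 (B = 1/(-733149) = -1/733149 ≈ -1.3640e-6)
O(K) = 4 + K²
√(O(58 - 1*131) + B) = √((4 + (58 - 1*131)²) - 1/733149) = √((4 + (58 - 131)²) - 1/733149) = √((4 + (-73)²) - 1/733149) = √((4 + 5329) - 1/733149) = √(5333 - 1/733149) = √(3909883616/733149) = 4*√7086664054/4611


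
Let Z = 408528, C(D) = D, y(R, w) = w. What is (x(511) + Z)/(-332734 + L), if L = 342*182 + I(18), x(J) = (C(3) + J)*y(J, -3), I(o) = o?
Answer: -203493/135236 ≈ -1.5047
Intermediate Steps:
x(J) = -9 - 3*J (x(J) = (3 + J)*(-3) = -9 - 3*J)
L = 62262 (L = 342*182 + 18 = 62244 + 18 = 62262)
(x(511) + Z)/(-332734 + L) = ((-9 - 3*511) + 408528)/(-332734 + 62262) = ((-9 - 1533) + 408528)/(-270472) = (-1542 + 408528)*(-1/270472) = 406986*(-1/270472) = -203493/135236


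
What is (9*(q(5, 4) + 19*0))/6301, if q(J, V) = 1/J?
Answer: 9/31505 ≈ 0.00028567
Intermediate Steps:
(9*(q(5, 4) + 19*0))/6301 = (9*(1/5 + 19*0))/6301 = (9*(⅕ + 0))*(1/6301) = (9*(⅕))*(1/6301) = (9/5)*(1/6301) = 9/31505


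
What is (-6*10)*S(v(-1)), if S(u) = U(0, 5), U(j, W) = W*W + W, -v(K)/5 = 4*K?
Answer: -1800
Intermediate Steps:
v(K) = -20*K
U(j, W) = W + W² (U(j, W) = W² + W = W + W²)
S(u) = 30 (S(u) = 5*(1 + 5) = 5*6 = 30)
(-6*10)*S(v(-1)) = -6*10*30 = -60*30 = -1800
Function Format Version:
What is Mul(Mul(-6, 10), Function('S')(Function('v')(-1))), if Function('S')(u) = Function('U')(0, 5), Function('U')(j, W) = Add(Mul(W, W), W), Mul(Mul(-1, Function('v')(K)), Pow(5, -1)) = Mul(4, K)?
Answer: -1800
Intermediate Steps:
Function('v')(K) = Mul(-20, K) (Function('v')(K) = Mul(-5, Mul(4, K)) = Mul(-20, K))
Function('U')(j, W) = Add(W, Pow(W, 2)) (Function('U')(j, W) = Add(Pow(W, 2), W) = Add(W, Pow(W, 2)))
Function('S')(u) = 30 (Function('S')(u) = Mul(5, Add(1, 5)) = Mul(5, 6) = 30)
Mul(Mul(-6, 10), Function('S')(Function('v')(-1))) = Mul(Mul(-6, 10), 30) = Mul(-60, 30) = -1800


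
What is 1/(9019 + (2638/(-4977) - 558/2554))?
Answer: 6355629/57316660642 ≈ 0.00011089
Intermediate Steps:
1/(9019 + (2638/(-4977) - 558/2554)) = 1/(9019 + (2638*(-1/4977) - 558*1/2554)) = 1/(9019 + (-2638/4977 - 279/1277)) = 1/(9019 - 4757309/6355629) = 1/(57316660642/6355629) = 6355629/57316660642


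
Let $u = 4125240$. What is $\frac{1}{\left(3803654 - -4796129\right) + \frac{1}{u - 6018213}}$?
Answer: $\frac{1892973}{16279157024858} \approx 1.1628 \cdot 10^{-7}$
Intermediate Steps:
$\frac{1}{\left(3803654 - -4796129\right) + \frac{1}{u - 6018213}} = \frac{1}{\left(3803654 - -4796129\right) + \frac{1}{4125240 - 6018213}} = \frac{1}{\left(3803654 + 4796129\right) + \frac{1}{-1892973}} = \frac{1}{8599783 - \frac{1}{1892973}} = \frac{1}{\frac{16279157024858}{1892973}} = \frac{1892973}{16279157024858}$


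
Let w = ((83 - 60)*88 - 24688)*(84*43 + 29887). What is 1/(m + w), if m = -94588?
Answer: -1/759315924 ≈ -1.3170e-9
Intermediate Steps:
w = -759221336 (w = (23*88 - 24688)*(3612 + 29887) = (2024 - 24688)*33499 = -22664*33499 = -759221336)
1/(m + w) = 1/(-94588 - 759221336) = 1/(-759315924) = -1/759315924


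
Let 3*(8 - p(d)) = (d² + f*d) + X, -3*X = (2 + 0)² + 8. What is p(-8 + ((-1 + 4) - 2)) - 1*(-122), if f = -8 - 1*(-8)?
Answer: 115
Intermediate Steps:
X = -4 (X = -((2 + 0)² + 8)/3 = -(2² + 8)/3 = -(4 + 8)/3 = -⅓*12 = -4)
f = 0 (f = -8 + 8 = 0)
p(d) = 28/3 - d²/3 (p(d) = 8 - ((d² + 0*d) - 4)/3 = 8 - ((d² + 0) - 4)/3 = 8 - (d² - 4)/3 = 8 - (-4 + d²)/3 = 8 + (4/3 - d²/3) = 28/3 - d²/3)
p(-8 + ((-1 + 4) - 2)) - 1*(-122) = (28/3 - (-8 + ((-1 + 4) - 2))²/3) - 1*(-122) = (28/3 - (-8 + (3 - 2))²/3) + 122 = (28/3 - (-8 + 1)²/3) + 122 = (28/3 - ⅓*(-7)²) + 122 = (28/3 - ⅓*49) + 122 = (28/3 - 49/3) + 122 = -7 + 122 = 115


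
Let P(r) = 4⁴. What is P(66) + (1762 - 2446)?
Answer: -428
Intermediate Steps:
P(r) = 256
P(66) + (1762 - 2446) = 256 + (1762 - 2446) = 256 - 684 = -428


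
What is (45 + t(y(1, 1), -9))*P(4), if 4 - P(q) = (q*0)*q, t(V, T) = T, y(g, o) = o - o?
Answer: 144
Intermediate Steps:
y(g, o) = 0
P(q) = 4 (P(q) = 4 - q*0*q = 4 - 0*q = 4 - 1*0 = 4 + 0 = 4)
(45 + t(y(1, 1), -9))*P(4) = (45 - 9)*4 = 36*4 = 144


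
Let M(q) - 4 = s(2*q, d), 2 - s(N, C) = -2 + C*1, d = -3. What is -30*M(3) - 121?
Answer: -451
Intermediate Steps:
s(N, C) = 4 - C (s(N, C) = 2 - (-2 + C*1) = 2 - (-2 + C) = 2 + (2 - C) = 4 - C)
M(q) = 11 (M(q) = 4 + (4 - 1*(-3)) = 4 + (4 + 3) = 4 + 7 = 11)
-30*M(3) - 121 = -30*11 - 121 = -330 - 121 = -451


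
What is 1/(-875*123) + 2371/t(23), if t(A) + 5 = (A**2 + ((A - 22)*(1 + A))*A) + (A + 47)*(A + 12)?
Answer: 6223789/9255750 ≈ 0.67242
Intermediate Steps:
t(A) = -5 + A**2 + (12 + A)*(47 + A) + A*(1 + A)*(-22 + A) (t(A) = -5 + ((A**2 + ((A - 22)*(1 + A))*A) + (A + 47)*(A + 12)) = -5 + ((A**2 + ((-22 + A)*(1 + A))*A) + (47 + A)*(12 + A)) = -5 + ((A**2 + ((1 + A)*(-22 + A))*A) + (12 + A)*(47 + A)) = -5 + ((A**2 + A*(1 + A)*(-22 + A)) + (12 + A)*(47 + A)) = -5 + (A**2 + (12 + A)*(47 + A) + A*(1 + A)*(-22 + A)) = -5 + A**2 + (12 + A)*(47 + A) + A*(1 + A)*(-22 + A))
1/(-875*123) + 2371/t(23) = 1/(-875*123) + 2371/(559 + 23**3 - 19*23**2 + 37*23) = -1/875*1/123 + 2371/(559 + 12167 - 19*529 + 851) = -1/107625 + 2371/(559 + 12167 - 10051 + 851) = -1/107625 + 2371/3526 = 6223789/9255750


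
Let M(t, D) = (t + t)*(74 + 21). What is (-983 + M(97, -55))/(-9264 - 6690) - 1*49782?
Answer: -794239475/15954 ≈ -49783.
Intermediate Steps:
M(t, D) = 190*t (M(t, D) = (2*t)*95 = 190*t)
(-983 + M(97, -55))/(-9264 - 6690) - 1*49782 = (-983 + 190*97)/(-9264 - 6690) - 1*49782 = (-983 + 18430)/(-15954) - 49782 = 17447*(-1/15954) - 49782 = -17447/15954 - 49782 = -794239475/15954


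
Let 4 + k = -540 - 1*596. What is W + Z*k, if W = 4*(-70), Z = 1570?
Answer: -1790080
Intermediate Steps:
k = -1140 (k = -4 + (-540 - 1*596) = -4 + (-540 - 596) = -4 - 1136 = -1140)
W = -280
W + Z*k = -280 + 1570*(-1140) = -280 - 1789800 = -1790080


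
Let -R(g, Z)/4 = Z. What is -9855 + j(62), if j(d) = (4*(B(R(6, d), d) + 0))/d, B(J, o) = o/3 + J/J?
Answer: -916385/93 ≈ -9853.6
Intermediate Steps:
R(g, Z) = -4*Z
B(J, o) = 1 + o/3 (B(J, o) = o*(⅓) + 1 = o/3 + 1 = 1 + o/3)
j(d) = (4 + 4*d/3)/d (j(d) = (4*((1 + d/3) + 0))/d = (4*(1 + d/3))/d = (4 + 4*d/3)/d)
-9855 + j(62) = -9855 + (4/3 + 4/62) = -9855 + (4/3 + 4*(1/62)) = -9855 + (4/3 + 2/31) = -9855 + 130/93 = -916385/93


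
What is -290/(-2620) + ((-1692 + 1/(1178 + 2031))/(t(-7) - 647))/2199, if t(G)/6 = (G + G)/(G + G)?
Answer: 132597532373/1185098005722 ≈ 0.11189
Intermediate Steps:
t(G) = 6 (t(G) = 6*((G + G)/(G + G)) = 6*((2*G)/((2*G))) = 6*((2*G)*(1/(2*G))) = 6*1 = 6)
-290/(-2620) + ((-1692 + 1/(1178 + 2031))/(t(-7) - 647))/2199 = -290/(-2620) + ((-1692 + 1/(1178 + 2031))/(6 - 647))/2199 = -290*(-1/2620) + ((-1692 + 1/3209)/(-641))*(1/2199) = 29/262 + ((-1692 + 1/3209)*(-1/641))*(1/2199) = 29/262 - 5429627/3209*(-1/641)*(1/2199) = 29/262 + (5429627/2056969)*(1/2199) = 29/262 + 5429627/4523274831 = 132597532373/1185098005722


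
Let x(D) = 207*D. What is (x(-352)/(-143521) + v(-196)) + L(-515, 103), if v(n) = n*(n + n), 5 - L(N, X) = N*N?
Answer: -27037561284/143521 ≈ -1.8839e+5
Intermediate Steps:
L(N, X) = 5 - N² (L(N, X) = 5 - N*N = 5 - N²)
v(n) = 2*n² (v(n) = n*(2*n) = 2*n²)
(x(-352)/(-143521) + v(-196)) + L(-515, 103) = ((207*(-352))/(-143521) + 2*(-196)²) + (5 - 1*(-515)²) = (-72864*(-1/143521) + 2*38416) + (5 - 1*265225) = (72864/143521 + 76832) + (5 - 265225) = 11027078336/143521 - 265220 = -27037561284/143521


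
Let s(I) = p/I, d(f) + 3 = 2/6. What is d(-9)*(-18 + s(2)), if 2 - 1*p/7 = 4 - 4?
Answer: 88/3 ≈ 29.333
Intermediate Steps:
p = 14 (p = 14 - 7*(4 - 4) = 14 - 7*0 = 14 + 0 = 14)
d(f) = -8/3 (d(f) = -3 + 2/6 = -3 + 2*(1/6) = -3 + 1/3 = -8/3)
s(I) = 14/I
d(-9)*(-18 + s(2)) = -8*(-18 + 14/2)/3 = -8*(-18 + 14*(1/2))/3 = -8*(-18 + 7)/3 = -8/3*(-11) = 88/3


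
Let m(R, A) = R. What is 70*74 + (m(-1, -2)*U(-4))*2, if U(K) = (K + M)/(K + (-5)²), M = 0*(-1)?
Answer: 108788/21 ≈ 5180.4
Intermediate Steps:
M = 0
U(K) = K/(25 + K) (U(K) = (K + 0)/(K + (-5)²) = K/(K + 25) = K/(25 + K))
70*74 + (m(-1, -2)*U(-4))*2 = 70*74 - (-4)/(25 - 4)*2 = 5180 - (-4)/21*2 = 5180 - 1*(-4/21)*2 = 5180 + (4/21)*2 = 5180 + 8/21 = 108788/21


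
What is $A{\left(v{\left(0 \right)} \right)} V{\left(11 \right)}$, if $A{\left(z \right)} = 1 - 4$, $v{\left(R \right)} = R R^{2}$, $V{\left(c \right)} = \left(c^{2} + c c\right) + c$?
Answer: $-759$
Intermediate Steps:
$V{\left(c \right)} = c + 2 c^{2}$ ($V{\left(c \right)} = \left(c^{2} + c^{2}\right) + c = 2 c^{2} + c = c + 2 c^{2}$)
$v{\left(R \right)} = R^{3}$
$A{\left(z \right)} = -3$
$A{\left(v{\left(0 \right)} \right)} V{\left(11 \right)} = - 3 \cdot 11 \left(1 + 2 \cdot 11\right) = - 3 \cdot 11 \left(1 + 22\right) = - 3 \cdot 11 \cdot 23 = \left(-3\right) 253 = -759$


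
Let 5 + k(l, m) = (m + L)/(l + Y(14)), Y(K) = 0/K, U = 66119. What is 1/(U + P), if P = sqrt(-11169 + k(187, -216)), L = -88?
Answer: 12364253/817514133949 - I*sqrt(390800454)/817514133949 ≈ 1.5124e-5 - 2.4181e-8*I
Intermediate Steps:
Y(K) = 0
k(l, m) = -5 + (-88 + m)/l (k(l, m) = -5 + (m - 88)/(l + 0) = -5 + (-88 + m)/l)
P = I*sqrt(390800454)/187 (P = sqrt(-11169 + (-88 - 216 - 5*187)/187) = sqrt(-11169 + (-88 - 216 - 935)/187) = sqrt(-11169 + (1/187)*(-1239)) = sqrt(-11169 - 1239/187) = sqrt(-2089842/187) = I*sqrt(390800454)/187 ≈ 105.71*I)
1/(U + P) = 1/(66119 + I*sqrt(390800454)/187)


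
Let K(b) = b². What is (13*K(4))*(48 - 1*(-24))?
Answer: 14976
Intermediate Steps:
(13*K(4))*(48 - 1*(-24)) = (13*4²)*(48 - 1*(-24)) = (13*16)*(48 + 24) = 208*72 = 14976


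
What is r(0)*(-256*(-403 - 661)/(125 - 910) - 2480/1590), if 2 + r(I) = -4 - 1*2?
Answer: 348029888/124815 ≈ 2788.4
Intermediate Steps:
r(I) = -8 (r(I) = -2 + (-4 - 1*2) = -2 + (-4 - 2) = -2 - 6 = -8)
r(0)*(-256*(-403 - 661)/(125 - 910) - 2480/1590) = -8*(-256*(-403 - 661)/(125 - 910) - 2480/1590) = -8*(-256/((-785/(-1064))) - 2480*1/1590) = -8*(-256/((-785*(-1/1064))) - 248/159) = -8*(-256/785/1064 - 248/159) = -8*(-256*1064/785 - 248/159) = -8*(-272384/785 - 248/159) = -8*(-43503736/124815) = 348029888/124815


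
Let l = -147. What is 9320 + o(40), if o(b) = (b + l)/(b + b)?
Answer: 745493/80 ≈ 9318.7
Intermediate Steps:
o(b) = (-147 + b)/(2*b) (o(b) = (b - 147)/(b + b) = (-147 + b)/((2*b)) = (-147 + b)*(1/(2*b)) = (-147 + b)/(2*b))
9320 + o(40) = 9320 + (½)*(-147 + 40)/40 = 9320 + (½)*(1/40)*(-107) = 9320 - 107/80 = 745493/80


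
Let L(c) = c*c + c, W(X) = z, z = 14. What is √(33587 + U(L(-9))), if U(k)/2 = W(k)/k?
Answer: √1209146/6 ≈ 183.27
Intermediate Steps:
W(X) = 14
L(c) = c + c² (L(c) = c² + c = c + c²)
U(k) = 28/k (U(k) = 2*(14/k) = 28/k)
√(33587 + U(L(-9))) = √(33587 + 28/((-9*(1 - 9)))) = √(33587 + 28/((-9*(-8)))) = √(33587 + 28/72) = √(33587 + 28*(1/72)) = √(33587 + 7/18) = √(604573/18) = √1209146/6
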